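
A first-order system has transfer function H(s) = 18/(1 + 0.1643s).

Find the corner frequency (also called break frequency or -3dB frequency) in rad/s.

Corner frequency = 1/τ = 1/0.1643 = 6.086 rad/s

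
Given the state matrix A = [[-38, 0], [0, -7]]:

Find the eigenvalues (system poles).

For diagonal matrix, eigenvalues are diagonal entries: λ₁ = -38, λ₂ = -7.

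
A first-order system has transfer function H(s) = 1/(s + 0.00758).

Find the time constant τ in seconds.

For H(s) = 1/(s + 1/τ), the pole is at -1/τ = -0.00758, so τ = 1/0.00758 = 131.9 s.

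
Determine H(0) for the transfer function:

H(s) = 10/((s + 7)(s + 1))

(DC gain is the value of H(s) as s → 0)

DC gain = H(0) = 10/(7 × 1) = 10/7 = 1.4286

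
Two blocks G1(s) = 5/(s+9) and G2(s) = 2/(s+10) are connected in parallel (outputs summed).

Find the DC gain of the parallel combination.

Parallel: G_eq = G1 + G2. DC gain = G1(0) + G2(0) = 5/9 + 2/10 = 0.5556 + 0.2 = 0.7556.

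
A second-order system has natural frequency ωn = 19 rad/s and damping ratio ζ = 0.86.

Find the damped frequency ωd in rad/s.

ωd = ωn√(1 - ζ²) = 19√(1 - 0.86²) = 9.7 rad/s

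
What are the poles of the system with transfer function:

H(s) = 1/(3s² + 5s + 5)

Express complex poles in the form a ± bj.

Discriminant = 5² - 4×3×5 = 25 - 60 = -35 < 0, so the poles are a complex conjugate pair s = (-5 ± j√35)/(2×3). Real part = -5/(2×3) = -5/6 ≈ -0.8333; imaginary part = ±√35/(2×3) ≈ 0.9860. Poles: s = -0.8333 ± 0.9860j.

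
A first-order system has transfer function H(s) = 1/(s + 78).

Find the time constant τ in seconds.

For H(s) = 1/(s + 1/τ), the pole is at -1/τ = -78, so τ = 1/78 = 0.0128 s.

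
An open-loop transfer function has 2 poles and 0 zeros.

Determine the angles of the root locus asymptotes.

n - m = 2 - 0 = 2. Angles: θk = (2k + 1)·180°/2 = 90°, 270°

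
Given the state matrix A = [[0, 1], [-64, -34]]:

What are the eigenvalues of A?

det(A - λI) = λ² - (-34)λ + 64 = (λ - (-2))(λ - (-32)). Eigenvalues: -2, -32.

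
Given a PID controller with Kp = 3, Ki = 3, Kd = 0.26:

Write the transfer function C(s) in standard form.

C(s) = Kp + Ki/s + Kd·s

Substituting values: C(s) = 3 + 3/s + 0.26s = (0.26s² + 3s + 3)/s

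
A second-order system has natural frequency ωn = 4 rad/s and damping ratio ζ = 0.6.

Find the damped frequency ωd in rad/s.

ωd = ωn√(1 - ζ²) = 4√(1 - 0.6²) = 3.2 rad/s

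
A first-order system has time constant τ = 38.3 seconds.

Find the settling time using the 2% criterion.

For first-order system, 2% settling time ≈ 4τ = 4 × 38.3 = 153.2 s.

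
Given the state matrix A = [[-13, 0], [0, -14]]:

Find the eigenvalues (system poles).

For diagonal matrix, eigenvalues are diagonal entries: λ₁ = -13, λ₂ = -14.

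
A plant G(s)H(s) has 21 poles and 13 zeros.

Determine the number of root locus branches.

Root locus has n branches where n = number of poles = 21.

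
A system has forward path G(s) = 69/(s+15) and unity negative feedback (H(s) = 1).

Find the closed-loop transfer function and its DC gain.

T(s) = G/(1+GH) = [69/(s+15)] / [1 + 69/(s+15)] = 69/(s+15+69) = 69/(s+84). DC gain = 69/84 = 0.8214.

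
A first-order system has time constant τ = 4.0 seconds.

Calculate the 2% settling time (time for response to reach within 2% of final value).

For first-order system, 2% settling time ≈ 4τ = 4 × 4.0 = 16.0 s.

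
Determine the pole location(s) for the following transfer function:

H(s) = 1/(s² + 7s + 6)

Discriminant = 7² - 4×1×6 = 49 - 24 = 25 > 0, so two distinct real poles. Using quadratic formula: s = (-7 ± √25)/(2×1) = (-7 ± √25)/2, with √25 = 5. s₁ = -2/2 = -1, s₂ = -12/2 = -6. Poles: s₁ = -1, s₂ = -6.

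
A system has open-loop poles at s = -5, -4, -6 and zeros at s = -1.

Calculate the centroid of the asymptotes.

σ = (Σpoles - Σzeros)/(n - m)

σ = (Σpoles - Σzeros)/(n - m) = (-15 - (-1))/(3 - 1) = -14/2 = -7.0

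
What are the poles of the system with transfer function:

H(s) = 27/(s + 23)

Pole is where denominator = 0: s + 23 = 0, so s = -23.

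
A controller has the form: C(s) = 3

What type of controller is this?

This is a Proportional (P) controller.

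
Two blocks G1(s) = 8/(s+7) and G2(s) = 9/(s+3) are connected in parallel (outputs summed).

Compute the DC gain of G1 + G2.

Parallel: G_eq = G1 + G2. DC gain = G1(0) + G2(0) = 8/7 + 9/3 = 1.1429 + 3 = 4.1429.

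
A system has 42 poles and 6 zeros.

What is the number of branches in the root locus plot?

Root locus has n branches where n = number of poles = 42.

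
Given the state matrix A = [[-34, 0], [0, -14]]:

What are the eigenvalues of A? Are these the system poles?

For diagonal matrix, eigenvalues are diagonal entries: λ₁ = -34, λ₂ = -14. Eigenvalues of A = system poles.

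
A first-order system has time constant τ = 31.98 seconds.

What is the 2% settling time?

For first-order system, 2% settling time ≈ 4τ = 4 × 31.98 = 127.92 s.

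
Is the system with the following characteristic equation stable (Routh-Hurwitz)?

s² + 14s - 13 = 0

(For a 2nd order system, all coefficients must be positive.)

Coefficients: 1, 14, -13. c=-13 not positive, so system is unstable.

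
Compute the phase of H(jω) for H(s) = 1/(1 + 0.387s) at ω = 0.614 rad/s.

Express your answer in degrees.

Phase = -arctan(ωτ) = -arctan(0.614 × 0.387) = -13.4°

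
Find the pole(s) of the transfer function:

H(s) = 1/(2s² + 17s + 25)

Discriminant = 17² - 4×2×25 = 289 - 200 = 89 > 0, so two distinct real poles. Using quadratic formula: s = (-17 ± √89)/(2×2) = (-17 ± √89)/4, with √89 ≈ 9.4340. s₁ ≈ -1.8915, s₂ ≈ -6.6085. Poles: s₁ = -1.8915, s₂ = -6.6085.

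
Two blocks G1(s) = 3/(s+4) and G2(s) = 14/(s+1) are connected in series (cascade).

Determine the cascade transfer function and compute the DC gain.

Series: multiply transfer functions. G_eq = 3/(s+4) × 14/(s+1) = 42/((s+4)(s+1)). DC gain = 42/(4×1) = 10.5.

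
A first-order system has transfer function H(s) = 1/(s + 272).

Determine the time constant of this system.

For H(s) = 1/(s + 1/τ), the pole is at -1/τ = -272, so τ = 1/272 = 0.0037 s.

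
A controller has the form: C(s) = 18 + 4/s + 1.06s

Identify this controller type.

This is a Proportional-Integral-Derivative (PID) controller.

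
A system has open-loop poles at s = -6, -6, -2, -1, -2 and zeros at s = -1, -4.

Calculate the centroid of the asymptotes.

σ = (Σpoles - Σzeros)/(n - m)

σ = (Σpoles - Σzeros)/(n - m) = (-17 - (-5))/(5 - 2) = -12/3 = -4.0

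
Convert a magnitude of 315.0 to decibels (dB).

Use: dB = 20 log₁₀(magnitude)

dB = 20 log₁₀(315.0) = 50.0 dB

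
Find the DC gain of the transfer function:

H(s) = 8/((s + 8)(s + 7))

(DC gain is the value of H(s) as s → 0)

DC gain = H(0) = 8/(8 × 7) = 8/56 = 0.1429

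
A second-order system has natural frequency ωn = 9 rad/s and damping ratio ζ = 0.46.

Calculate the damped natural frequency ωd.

ωd = ωn√(1 - ζ²) = 9√(1 - 0.46²) = 7.99 rad/s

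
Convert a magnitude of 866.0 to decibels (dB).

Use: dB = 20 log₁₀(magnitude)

dB = 20 log₁₀(866.0) = 58.8 dB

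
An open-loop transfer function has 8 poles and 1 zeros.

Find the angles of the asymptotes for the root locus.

n - m = 8 - 1 = 7. Angles: θk = (2k + 1)·180°/7 = 25.71°, 77.14°, 128.57°, 180°, 231.43°, 282.86°, 334.29°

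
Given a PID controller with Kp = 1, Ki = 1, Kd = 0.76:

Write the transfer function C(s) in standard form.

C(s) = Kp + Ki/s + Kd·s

Substituting values: C(s) = 1 + 1/s + 0.76s = (0.76s² + s + 1)/s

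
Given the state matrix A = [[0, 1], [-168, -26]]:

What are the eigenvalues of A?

det(A - λI) = λ² - (-26)λ + 168 = (λ - (-14))(λ - (-12)). Eigenvalues: -14, -12.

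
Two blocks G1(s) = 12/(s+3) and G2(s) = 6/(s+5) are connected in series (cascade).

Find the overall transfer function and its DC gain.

Series: multiply transfer functions. G_eq = 12/(s+3) × 6/(s+5) = 72/((s+3)(s+5)). DC gain = 72/(3×5) = 4.8.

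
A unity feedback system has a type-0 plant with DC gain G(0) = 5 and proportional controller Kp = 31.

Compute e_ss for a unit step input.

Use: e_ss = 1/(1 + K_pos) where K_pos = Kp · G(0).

K_pos = Kp · G(0) = 31 × 5 = 155. e_ss = 1/(1 + 155) = 0.0064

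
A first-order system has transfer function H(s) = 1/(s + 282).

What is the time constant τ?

For H(s) = 1/(s + 1/τ), the pole is at -1/τ = -282, so τ = 1/282 = 0.0035 s.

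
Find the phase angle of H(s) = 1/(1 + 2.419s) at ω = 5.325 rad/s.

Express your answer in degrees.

Phase = -arctan(ωτ) = -arctan(5.325 × 2.419) = -85.6°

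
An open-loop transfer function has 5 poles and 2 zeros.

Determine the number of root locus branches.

Root locus has n branches where n = number of poles = 5.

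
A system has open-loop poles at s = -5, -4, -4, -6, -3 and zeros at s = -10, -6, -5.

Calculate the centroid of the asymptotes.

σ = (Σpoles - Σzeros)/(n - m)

σ = (Σpoles - Σzeros)/(n - m) = (-22 - (-21))/(5 - 3) = -1/2 = -0.5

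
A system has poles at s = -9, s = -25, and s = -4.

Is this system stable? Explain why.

All poles are in the left half-plane. System is stable.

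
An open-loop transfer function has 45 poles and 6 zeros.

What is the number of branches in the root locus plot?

Root locus has n branches where n = number of poles = 45.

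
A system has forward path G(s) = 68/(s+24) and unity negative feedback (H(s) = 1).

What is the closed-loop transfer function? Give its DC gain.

T(s) = G/(1+GH) = [68/(s+24)] / [1 + 68/(s+24)] = 68/(s+24+68) = 68/(s+92). DC gain = 68/92 = 0.7391.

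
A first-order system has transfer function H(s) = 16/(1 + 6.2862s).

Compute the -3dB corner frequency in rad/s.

Corner frequency = 1/τ = 1/6.2862 = 0.159 rad/s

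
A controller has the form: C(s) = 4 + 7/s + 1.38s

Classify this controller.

This is a Proportional-Integral-Derivative (PID) controller.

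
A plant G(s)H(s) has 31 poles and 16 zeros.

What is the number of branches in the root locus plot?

Root locus has n branches where n = number of poles = 31.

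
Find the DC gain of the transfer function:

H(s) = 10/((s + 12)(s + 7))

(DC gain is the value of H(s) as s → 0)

DC gain = H(0) = 10/(12 × 7) = 10/84 = 0.1190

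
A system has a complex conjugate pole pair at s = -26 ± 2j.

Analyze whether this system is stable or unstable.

Real part of poles is -26 (< 0, left half-plane). Stable.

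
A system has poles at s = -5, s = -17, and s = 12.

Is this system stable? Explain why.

Pole(s) at s = 12 are not in the left half-plane. System is unstable.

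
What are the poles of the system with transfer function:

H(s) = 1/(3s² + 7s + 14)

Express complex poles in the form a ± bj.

Discriminant = 7² - 4×3×14 = 49 - 168 = -119 < 0, so the poles are a complex conjugate pair s = (-7 ± j√119)/(2×3). Real part = -7/(2×3) = -7/6 ≈ -1.1667; imaginary part = ±√119/(2×3) ≈ 1.8181. Poles: s = -1.1667 ± 1.8181j.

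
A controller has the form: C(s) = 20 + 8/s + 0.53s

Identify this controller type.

This is a Proportional-Integral-Derivative (PID) controller.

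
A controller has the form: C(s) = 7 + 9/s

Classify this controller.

This is a Proportional-Integral (PI) controller.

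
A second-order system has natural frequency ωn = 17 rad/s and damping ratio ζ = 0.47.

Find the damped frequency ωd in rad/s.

ωd = ωn√(1 - ζ²) = 17√(1 - 0.47²) = 15.01 rad/s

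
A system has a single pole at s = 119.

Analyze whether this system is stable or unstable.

Pole at s = 119 is in the right half-plane. Unstable.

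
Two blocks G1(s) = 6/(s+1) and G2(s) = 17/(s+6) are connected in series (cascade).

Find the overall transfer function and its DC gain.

Series: multiply transfer functions. G_eq = 6/(s+1) × 17/(s+6) = 102/((s+1)(s+6)). DC gain = 102/(1×6) = 17.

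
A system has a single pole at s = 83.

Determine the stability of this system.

Pole at s = 83 is in the right half-plane. Unstable.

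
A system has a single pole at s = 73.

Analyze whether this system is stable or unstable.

Pole at s = 73 is in the right half-plane. Unstable.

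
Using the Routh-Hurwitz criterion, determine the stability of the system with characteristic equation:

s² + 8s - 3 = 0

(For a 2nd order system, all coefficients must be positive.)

Coefficients: 1, 8, -3. c=-3 not positive, so system is unstable.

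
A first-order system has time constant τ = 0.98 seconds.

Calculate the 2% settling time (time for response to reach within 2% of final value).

For first-order system, 2% settling time ≈ 4τ = 4 × 0.98 = 3.92 s.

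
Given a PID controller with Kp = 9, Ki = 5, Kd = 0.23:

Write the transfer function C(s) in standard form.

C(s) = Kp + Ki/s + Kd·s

Substituting values: C(s) = 9 + 5/s + 0.23s = (0.23s² + 9s + 5)/s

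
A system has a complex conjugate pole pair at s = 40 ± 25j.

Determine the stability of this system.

Real part of poles is 40 (> 0, right half-plane). Unstable.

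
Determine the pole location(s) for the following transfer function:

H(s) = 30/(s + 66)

Pole is where denominator = 0: s + 66 = 0, so s = -66.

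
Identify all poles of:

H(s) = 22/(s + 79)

Pole is where denominator = 0: s + 79 = 0, so s = -79.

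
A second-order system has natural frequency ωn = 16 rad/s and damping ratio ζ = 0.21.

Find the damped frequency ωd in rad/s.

ωd = ωn√(1 - ζ²) = 16√(1 - 0.21²) = 15.64 rad/s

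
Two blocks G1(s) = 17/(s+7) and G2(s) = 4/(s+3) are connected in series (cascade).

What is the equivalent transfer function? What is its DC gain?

Series: multiply transfer functions. G_eq = 17/(s+7) × 4/(s+3) = 68/((s+7)(s+3)). DC gain = 68/(7×3) = 3.2381.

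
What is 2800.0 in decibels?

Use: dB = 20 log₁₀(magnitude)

dB = 20 log₁₀(2800.0) = 68.9 dB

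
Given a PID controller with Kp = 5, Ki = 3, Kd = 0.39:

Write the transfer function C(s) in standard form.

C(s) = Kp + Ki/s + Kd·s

Substituting values: C(s) = 5 + 3/s + 0.39s = (0.39s² + 5s + 3)/s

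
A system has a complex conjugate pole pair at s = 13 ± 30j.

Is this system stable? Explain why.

Real part of poles is 13 (> 0, right half-plane). Unstable.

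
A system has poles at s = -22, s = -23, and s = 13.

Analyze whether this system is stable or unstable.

Pole(s) at s = 13 are not in the left half-plane. System is unstable.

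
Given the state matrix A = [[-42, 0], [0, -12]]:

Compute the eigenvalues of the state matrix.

For diagonal matrix, eigenvalues are diagonal entries: λ₁ = -42, λ₂ = -12.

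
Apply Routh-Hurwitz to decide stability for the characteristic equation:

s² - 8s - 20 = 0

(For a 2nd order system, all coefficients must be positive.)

Coefficients: 1, -8, -20. b=-8, c=-20 not positive, so system is unstable.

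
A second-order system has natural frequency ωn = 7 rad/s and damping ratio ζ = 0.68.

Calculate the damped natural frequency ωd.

ωd = ωn√(1 - ζ²) = 7√(1 - 0.68²) = 5.13 rad/s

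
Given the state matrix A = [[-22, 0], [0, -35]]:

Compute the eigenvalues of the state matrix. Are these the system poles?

For diagonal matrix, eigenvalues are diagonal entries: λ₁ = -22, λ₂ = -35. Eigenvalues of A = system poles.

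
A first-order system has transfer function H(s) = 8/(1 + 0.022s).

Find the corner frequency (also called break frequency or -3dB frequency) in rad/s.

Corner frequency = 1/τ = 1/0.022 = 45.455 rad/s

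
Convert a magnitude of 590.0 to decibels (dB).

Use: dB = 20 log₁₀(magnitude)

dB = 20 log₁₀(590.0) = 55.4 dB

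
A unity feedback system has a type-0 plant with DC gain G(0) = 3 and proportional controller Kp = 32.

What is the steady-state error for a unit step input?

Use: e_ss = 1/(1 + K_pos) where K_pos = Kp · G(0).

K_pos = Kp · G(0) = 32 × 3 = 96. e_ss = 1/(1 + 96) = 0.0103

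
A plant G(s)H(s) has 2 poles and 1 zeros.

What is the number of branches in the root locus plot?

Root locus has n branches where n = number of poles = 2.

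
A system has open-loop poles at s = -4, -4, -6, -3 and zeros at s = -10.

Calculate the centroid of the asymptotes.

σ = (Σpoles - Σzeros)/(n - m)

σ = (Σpoles - Σzeros)/(n - m) = (-17 - (-10))/(4 - 1) = -7/3 = -2.33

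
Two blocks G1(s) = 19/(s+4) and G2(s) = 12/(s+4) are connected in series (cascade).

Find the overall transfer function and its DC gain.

Series: multiply transfer functions. G_eq = 19/(s+4) × 12/(s+4) = 228/((s+4)(s+4)). DC gain = 228/(4×4) = 14.25.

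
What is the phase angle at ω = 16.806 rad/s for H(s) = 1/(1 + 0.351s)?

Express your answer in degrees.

Phase = -arctan(ωτ) = -arctan(16.806 × 0.351) = -80.4°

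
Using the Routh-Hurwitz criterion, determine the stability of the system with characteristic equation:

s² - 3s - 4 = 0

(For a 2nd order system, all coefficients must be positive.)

Coefficients: 1, -3, -4. b=-3, c=-4 not positive, so system is unstable.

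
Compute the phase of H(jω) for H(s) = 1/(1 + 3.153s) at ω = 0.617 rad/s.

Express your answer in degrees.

Phase = -arctan(ωτ) = -arctan(0.617 × 3.153) = -62.8°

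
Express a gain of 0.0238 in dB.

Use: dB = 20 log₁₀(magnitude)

dB = 20 log₁₀(0.0238) = -32.5 dB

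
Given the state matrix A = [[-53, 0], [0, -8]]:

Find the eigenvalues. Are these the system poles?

For diagonal matrix, eigenvalues are diagonal entries: λ₁ = -53, λ₂ = -8. Eigenvalues of A = system poles.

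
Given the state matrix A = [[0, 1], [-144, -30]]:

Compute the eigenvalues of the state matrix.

det(A - λI) = λ² - (-30)λ + 144 = (λ - (-24))(λ - (-6)). Eigenvalues: -24, -6.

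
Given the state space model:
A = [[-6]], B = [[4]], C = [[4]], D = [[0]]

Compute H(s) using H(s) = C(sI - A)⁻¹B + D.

(sI - A)⁻¹ = 1/(s + 6). H(s) = 4 × 4/(s + 6) + 0 = 16/(s + 6).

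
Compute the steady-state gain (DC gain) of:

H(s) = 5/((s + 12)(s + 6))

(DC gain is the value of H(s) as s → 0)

DC gain = H(0) = 5/(12 × 6) = 5/72 = 0.0694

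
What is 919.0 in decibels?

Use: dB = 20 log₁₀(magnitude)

dB = 20 log₁₀(919.0) = 59.3 dB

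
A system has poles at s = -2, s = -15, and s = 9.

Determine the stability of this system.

Pole(s) at s = 9 are not in the left half-plane. System is unstable.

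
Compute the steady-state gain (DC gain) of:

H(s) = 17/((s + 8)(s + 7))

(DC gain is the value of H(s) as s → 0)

DC gain = H(0) = 17/(8 × 7) = 17/56 = 0.3036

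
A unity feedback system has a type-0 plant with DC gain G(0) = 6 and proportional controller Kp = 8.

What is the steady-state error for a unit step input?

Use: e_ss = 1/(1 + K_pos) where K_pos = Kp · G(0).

K_pos = Kp · G(0) = 8 × 6 = 48. e_ss = 1/(1 + 48) = 0.0204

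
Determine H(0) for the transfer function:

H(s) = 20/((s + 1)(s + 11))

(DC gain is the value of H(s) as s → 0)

DC gain = H(0) = 20/(1 × 11) = 20/11 = 1.8182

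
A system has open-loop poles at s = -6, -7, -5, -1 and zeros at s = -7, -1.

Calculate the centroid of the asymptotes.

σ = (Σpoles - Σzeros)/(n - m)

σ = (Σpoles - Σzeros)/(n - m) = (-19 - (-8))/(4 - 2) = -11/2 = -5.5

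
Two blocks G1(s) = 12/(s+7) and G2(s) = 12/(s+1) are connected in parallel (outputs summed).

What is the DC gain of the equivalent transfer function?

Parallel: G_eq = G1 + G2. DC gain = G1(0) + G2(0) = 12/7 + 12/1 = 1.7143 + 12 = 13.7143.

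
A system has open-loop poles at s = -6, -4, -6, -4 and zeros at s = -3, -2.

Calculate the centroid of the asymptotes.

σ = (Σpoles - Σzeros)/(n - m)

σ = (Σpoles - Σzeros)/(n - m) = (-20 - (-5))/(4 - 2) = -15/2 = -7.5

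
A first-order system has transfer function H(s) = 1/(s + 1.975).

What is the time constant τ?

For H(s) = 1/(s + 1/τ), the pole is at -1/τ = -1.975, so τ = 1/1.975 = 0.5063 s.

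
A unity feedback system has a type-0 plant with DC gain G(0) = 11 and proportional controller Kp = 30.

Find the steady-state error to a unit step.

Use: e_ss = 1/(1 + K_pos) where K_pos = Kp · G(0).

K_pos = Kp · G(0) = 30 × 11 = 330. e_ss = 1/(1 + 330) = 0.0030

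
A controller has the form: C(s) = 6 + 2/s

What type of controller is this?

This is a Proportional-Integral (PI) controller.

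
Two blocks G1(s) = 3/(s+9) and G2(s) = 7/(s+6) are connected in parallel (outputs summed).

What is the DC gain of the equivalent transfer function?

Parallel: G_eq = G1 + G2. DC gain = G1(0) + G2(0) = 3/9 + 7/6 = 0.3333 + 1.1667 = 1.5.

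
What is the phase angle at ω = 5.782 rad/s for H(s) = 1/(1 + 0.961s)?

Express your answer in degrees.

Phase = -arctan(ωτ) = -arctan(5.782 × 0.961) = -79.8°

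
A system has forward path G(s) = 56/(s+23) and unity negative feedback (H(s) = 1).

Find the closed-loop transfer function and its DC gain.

T(s) = G/(1+GH) = [56/(s+23)] / [1 + 56/(s+23)] = 56/(s+23+56) = 56/(s+79). DC gain = 56/79 = 0.7089.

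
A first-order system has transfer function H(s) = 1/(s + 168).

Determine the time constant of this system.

For H(s) = 1/(s + 1/τ), the pole is at -1/τ = -168, so τ = 1/168 = 0.0060 s.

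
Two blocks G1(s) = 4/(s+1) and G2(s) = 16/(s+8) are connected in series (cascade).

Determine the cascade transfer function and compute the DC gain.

Series: multiply transfer functions. G_eq = 4/(s+1) × 16/(s+8) = 64/((s+1)(s+8)). DC gain = 64/(1×8) = 8.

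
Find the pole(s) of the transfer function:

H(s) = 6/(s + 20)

Pole is where denominator = 0: s + 20 = 0, so s = -20.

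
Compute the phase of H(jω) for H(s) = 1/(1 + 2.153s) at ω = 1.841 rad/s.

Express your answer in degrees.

Phase = -arctan(ωτ) = -arctan(1.841 × 2.153) = -75.8°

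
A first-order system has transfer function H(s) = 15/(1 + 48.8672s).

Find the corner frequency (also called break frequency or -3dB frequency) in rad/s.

Corner frequency = 1/τ = 1/48.8672 = 0.02 rad/s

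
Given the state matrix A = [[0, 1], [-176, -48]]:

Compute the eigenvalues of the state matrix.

det(A - λI) = λ² - (-48)λ + 176 = (λ - (-4))(λ - (-44)). Eigenvalues: -4, -44.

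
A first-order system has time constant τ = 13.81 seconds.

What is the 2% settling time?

For first-order system, 2% settling time ≈ 4τ = 4 × 13.81 = 55.24 s.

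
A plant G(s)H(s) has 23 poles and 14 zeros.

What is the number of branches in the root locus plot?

Root locus has n branches where n = number of poles = 23.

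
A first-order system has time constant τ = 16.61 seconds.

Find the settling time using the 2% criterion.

For first-order system, 2% settling time ≈ 4τ = 4 × 16.61 = 66.44 s.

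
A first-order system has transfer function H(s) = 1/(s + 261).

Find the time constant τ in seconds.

For H(s) = 1/(s + 1/τ), the pole is at -1/τ = -261, so τ = 1/261 = 0.0038 s.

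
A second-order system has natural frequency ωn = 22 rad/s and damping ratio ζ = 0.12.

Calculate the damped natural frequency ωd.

ωd = ωn√(1 - ζ²) = 22√(1 - 0.12²) = 21.84 rad/s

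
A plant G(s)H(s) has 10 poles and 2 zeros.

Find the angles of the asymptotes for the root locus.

n - m = 10 - 2 = 8. Angles: θk = (2k + 1)·180°/8 = 22.5°, 67.5°, 112.5°, 157.5°, 202.5°, 247.5°, 292.5°, 337.5°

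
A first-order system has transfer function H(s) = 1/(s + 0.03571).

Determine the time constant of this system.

For H(s) = 1/(s + 1/τ), the pole is at -1/τ = -0.03571, so τ = 1/0.03571 = 28 s.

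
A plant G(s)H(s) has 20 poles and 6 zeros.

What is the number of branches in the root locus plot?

Root locus has n branches where n = number of poles = 20.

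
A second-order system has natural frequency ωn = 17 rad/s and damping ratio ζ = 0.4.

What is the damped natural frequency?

ωd = ωn√(1 - ζ²) = 17√(1 - 0.4²) = 15.58 rad/s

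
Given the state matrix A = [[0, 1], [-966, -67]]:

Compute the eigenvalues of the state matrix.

det(A - λI) = λ² - (-67)λ + 966 = (λ - (-21))(λ - (-46)). Eigenvalues: -21, -46.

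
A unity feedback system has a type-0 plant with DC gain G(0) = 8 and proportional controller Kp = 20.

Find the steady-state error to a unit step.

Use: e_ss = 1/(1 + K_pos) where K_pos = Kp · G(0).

K_pos = Kp · G(0) = 20 × 8 = 160. e_ss = 1/(1 + 160) = 0.0062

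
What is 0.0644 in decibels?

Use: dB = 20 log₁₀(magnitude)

dB = 20 log₁₀(0.0644) = -23.8 dB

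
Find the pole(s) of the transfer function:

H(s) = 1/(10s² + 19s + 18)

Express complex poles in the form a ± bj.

Discriminant = 19² - 4×10×18 = 361 - 720 = -359 < 0, so the poles are a complex conjugate pair s = (-19 ± j√359)/(2×10). Real part = -19/(2×10) = -19/20 = -0.95; imaginary part = ±√359/(2×10) ≈ 0.9474. Poles: s = -0.95 ± 0.9474j.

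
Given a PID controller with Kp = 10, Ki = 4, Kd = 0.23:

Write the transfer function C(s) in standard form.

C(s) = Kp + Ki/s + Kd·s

Substituting values: C(s) = 10 + 4/s + 0.23s = (0.23s² + 10s + 4)/s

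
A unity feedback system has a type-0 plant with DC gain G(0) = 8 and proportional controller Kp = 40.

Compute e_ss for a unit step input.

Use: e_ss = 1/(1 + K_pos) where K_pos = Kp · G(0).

K_pos = Kp · G(0) = 40 × 8 = 320. e_ss = 1/(1 + 320) = 0.0031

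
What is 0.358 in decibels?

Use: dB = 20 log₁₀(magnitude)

dB = 20 log₁₀(0.358) = -8.9 dB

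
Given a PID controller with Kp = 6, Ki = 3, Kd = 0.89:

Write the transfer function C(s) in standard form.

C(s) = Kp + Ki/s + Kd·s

Substituting values: C(s) = 6 + 3/s + 0.89s = (0.89s² + 6s + 3)/s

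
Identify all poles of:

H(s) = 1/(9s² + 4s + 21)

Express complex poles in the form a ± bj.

Discriminant = 4² - 4×9×21 = 16 - 756 = -740 < 0, so the poles are a complex conjugate pair s = (-4 ± j√740)/(2×9). Real part = -4/(2×9) = -4/18 ≈ -0.2222; imaginary part = ±√740/(2×9) ≈ 1.5113. Poles: s = -0.2222 ± 1.5113j.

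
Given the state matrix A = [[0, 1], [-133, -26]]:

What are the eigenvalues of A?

det(A - λI) = λ² - (-26)λ + 133 = (λ - (-19))(λ - (-7)). Eigenvalues: -19, -7.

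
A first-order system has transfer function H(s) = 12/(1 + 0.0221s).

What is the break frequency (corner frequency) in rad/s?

Corner frequency = 1/τ = 1/0.0221 = 45.249 rad/s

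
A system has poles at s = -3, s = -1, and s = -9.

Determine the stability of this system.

All poles are in the left half-plane. System is stable.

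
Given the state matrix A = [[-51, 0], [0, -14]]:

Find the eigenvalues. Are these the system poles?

For diagonal matrix, eigenvalues are diagonal entries: λ₁ = -51, λ₂ = -14. Eigenvalues of A = system poles.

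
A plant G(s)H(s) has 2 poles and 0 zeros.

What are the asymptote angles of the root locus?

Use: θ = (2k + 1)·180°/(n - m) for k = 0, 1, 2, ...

n - m = 2 - 0 = 2. Angles: θk = (2k + 1)·180°/2 = 90°, 270°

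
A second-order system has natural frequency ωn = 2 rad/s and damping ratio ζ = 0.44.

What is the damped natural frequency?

ωd = ωn√(1 - ζ²) = 2√(1 - 0.44²) = 1.8 rad/s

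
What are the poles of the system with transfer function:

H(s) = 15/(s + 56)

Pole is where denominator = 0: s + 56 = 0, so s = -56.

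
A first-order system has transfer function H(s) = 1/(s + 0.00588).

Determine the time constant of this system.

For H(s) = 1/(s + 1/τ), the pole is at -1/τ = -0.00588, so τ = 1/0.00588 = 170.1 s.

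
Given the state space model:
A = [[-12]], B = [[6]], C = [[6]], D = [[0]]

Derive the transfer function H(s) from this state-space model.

(sI - A)⁻¹ = 1/(s + 12). H(s) = 6 × 6/(s + 12) + 0 = 36/(s + 12).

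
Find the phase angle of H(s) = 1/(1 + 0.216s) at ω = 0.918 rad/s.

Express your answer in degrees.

Phase = -arctan(ωτ) = -arctan(0.918 × 0.216) = -11.2°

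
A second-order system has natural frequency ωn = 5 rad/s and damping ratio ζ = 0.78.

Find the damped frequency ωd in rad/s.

ωd = ωn√(1 - ζ²) = 5√(1 - 0.78²) = 3.13 rad/s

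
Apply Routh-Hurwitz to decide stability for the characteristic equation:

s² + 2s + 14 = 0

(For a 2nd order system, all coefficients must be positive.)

Coefficients: 1, 2, 14. All positive, so system is stable.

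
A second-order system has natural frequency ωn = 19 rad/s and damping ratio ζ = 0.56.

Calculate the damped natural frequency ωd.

ωd = ωn√(1 - ζ²) = 19√(1 - 0.56²) = 15.74 rad/s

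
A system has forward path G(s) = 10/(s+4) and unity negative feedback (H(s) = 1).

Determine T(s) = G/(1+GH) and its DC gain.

T(s) = G/(1+GH) = [10/(s+4)] / [1 + 10/(s+4)] = 10/(s+4+10) = 10/(s+14). DC gain = 10/14 = 0.7143.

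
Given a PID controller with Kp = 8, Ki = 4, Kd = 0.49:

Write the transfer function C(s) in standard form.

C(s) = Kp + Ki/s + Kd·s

Substituting values: C(s) = 8 + 4/s + 0.49s = (0.49s² + 8s + 4)/s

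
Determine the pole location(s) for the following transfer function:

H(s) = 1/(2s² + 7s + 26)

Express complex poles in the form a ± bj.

Discriminant = 7² - 4×2×26 = 49 - 208 = -159 < 0, so the poles are a complex conjugate pair s = (-7 ± j√159)/(2×2). Real part = -7/(2×2) = -7/4 = -1.75; imaginary part = ±√159/(2×2) ≈ 3.1524. Poles: s = -1.75 ± 3.1524j.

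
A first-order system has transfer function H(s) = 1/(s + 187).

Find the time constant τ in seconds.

For H(s) = 1/(s + 1/τ), the pole is at -1/τ = -187, so τ = 1/187 = 0.0053 s.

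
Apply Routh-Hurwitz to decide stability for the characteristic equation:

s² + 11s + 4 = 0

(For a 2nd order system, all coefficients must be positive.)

Coefficients: 1, 11, 4. All positive, so system is stable.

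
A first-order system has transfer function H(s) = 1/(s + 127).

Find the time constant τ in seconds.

For H(s) = 1/(s + 1/τ), the pole is at -1/τ = -127, so τ = 1/127 = 0.0079 s.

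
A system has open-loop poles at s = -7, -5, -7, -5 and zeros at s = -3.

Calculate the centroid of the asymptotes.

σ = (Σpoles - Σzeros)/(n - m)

σ = (Σpoles - Σzeros)/(n - m) = (-24 - (-3))/(4 - 1) = -21/3 = -7.0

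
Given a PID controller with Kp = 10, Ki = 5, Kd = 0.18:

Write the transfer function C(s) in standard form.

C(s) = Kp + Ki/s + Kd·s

Substituting values: C(s) = 10 + 5/s + 0.18s = (0.18s² + 10s + 5)/s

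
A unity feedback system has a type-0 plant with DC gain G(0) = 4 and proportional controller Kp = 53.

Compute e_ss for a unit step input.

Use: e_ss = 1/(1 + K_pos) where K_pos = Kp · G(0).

K_pos = Kp · G(0) = 53 × 4 = 212. e_ss = 1/(1 + 212) = 0.0047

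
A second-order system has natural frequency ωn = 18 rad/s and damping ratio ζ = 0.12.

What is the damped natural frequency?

ωd = ωn√(1 - ζ²) = 18√(1 - 0.12²) = 17.87 rad/s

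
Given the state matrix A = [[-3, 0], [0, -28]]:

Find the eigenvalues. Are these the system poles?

For diagonal matrix, eigenvalues are diagonal entries: λ₁ = -3, λ₂ = -28. Eigenvalues of A = system poles.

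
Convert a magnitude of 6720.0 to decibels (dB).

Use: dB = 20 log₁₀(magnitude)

dB = 20 log₁₀(6720.0) = 76.5 dB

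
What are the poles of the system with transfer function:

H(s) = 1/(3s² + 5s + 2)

Discriminant = 5² - 4×3×2 = 25 - 24 = 1 > 0, so two distinct real poles. Using quadratic formula: s = (-5 ± √1)/(2×3) = (-5 ± √1)/6, with √1 = 1. s₁ = -4/6 ≈ -0.6667, s₂ = -6/6 = -1. Poles: s₁ = -0.6667, s₂ = -1.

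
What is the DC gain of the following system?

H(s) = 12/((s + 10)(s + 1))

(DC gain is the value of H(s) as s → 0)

DC gain = H(0) = 12/(10 × 1) = 12/10 = 1.2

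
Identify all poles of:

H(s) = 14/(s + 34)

Pole is where denominator = 0: s + 34 = 0, so s = -34.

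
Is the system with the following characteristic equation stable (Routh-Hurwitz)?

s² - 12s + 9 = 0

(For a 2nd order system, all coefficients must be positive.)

Coefficients: 1, -12, 9. b=-12 not positive, so system is unstable.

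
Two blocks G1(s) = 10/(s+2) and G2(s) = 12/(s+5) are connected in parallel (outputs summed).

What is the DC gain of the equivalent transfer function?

Parallel: G_eq = G1 + G2. DC gain = G1(0) + G2(0) = 10/2 + 12/5 = 5 + 2.4 = 7.4.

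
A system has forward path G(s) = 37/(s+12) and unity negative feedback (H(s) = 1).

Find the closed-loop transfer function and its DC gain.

T(s) = G/(1+GH) = [37/(s+12)] / [1 + 37/(s+12)] = 37/(s+12+37) = 37/(s+49). DC gain = 37/49 = 0.7551.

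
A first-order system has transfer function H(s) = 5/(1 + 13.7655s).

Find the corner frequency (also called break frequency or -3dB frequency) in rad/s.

Corner frequency = 1/τ = 1/13.7655 = 0.073 rad/s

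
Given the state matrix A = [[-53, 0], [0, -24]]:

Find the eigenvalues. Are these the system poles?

For diagonal matrix, eigenvalues are diagonal entries: λ₁ = -53, λ₂ = -24. Eigenvalues of A = system poles.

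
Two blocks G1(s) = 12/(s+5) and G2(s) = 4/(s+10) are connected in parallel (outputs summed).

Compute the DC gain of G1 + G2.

Parallel: G_eq = G1 + G2. DC gain = G1(0) + G2(0) = 12/5 + 4/10 = 2.4 + 0.4 = 2.8.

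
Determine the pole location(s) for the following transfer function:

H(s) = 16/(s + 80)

Pole is where denominator = 0: s + 80 = 0, so s = -80.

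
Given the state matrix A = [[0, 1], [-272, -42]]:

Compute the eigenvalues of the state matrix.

det(A - λI) = λ² - (-42)λ + 272 = (λ - (-8))(λ - (-34)). Eigenvalues: -8, -34.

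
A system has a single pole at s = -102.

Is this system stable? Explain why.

Pole at s = -102 is in the left half-plane. Stable.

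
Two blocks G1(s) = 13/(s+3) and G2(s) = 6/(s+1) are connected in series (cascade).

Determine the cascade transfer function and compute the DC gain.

Series: multiply transfer functions. G_eq = 13/(s+3) × 6/(s+1) = 78/((s+3)(s+1)). DC gain = 78/(3×1) = 26.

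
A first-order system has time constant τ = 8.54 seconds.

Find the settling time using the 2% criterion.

For first-order system, 2% settling time ≈ 4τ = 4 × 8.54 = 34.16 s.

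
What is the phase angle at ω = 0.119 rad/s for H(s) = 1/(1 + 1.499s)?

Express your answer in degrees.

Phase = -arctan(ωτ) = -arctan(0.119 × 1.499) = -10.1°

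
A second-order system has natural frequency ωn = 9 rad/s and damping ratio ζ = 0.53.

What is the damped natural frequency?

ωd = ωn√(1 - ζ²) = 9√(1 - 0.53²) = 7.63 rad/s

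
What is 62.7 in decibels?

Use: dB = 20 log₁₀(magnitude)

dB = 20 log₁₀(62.7) = 35.9 dB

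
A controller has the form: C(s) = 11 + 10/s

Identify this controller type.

This is a Proportional-Integral (PI) controller.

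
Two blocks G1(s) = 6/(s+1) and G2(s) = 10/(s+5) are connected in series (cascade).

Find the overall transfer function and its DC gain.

Series: multiply transfer functions. G_eq = 6/(s+1) × 10/(s+5) = 60/((s+1)(s+5)). DC gain = 60/(1×5) = 12.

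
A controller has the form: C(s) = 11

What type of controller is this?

This is a Proportional (P) controller.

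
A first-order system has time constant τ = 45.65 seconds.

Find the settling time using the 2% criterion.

For first-order system, 2% settling time ≈ 4τ = 4 × 45.65 = 182.6 s.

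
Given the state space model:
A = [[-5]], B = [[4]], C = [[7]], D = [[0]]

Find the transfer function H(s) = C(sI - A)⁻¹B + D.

(sI - A)⁻¹ = 1/(s + 5). H(s) = 7 × 4/(s + 5) + 0 = 28/(s + 5).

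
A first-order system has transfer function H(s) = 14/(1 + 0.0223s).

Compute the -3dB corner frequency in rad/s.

Corner frequency = 1/τ = 1/0.0223 = 44.843 rad/s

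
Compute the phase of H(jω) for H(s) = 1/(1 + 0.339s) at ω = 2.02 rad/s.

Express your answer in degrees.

Phase = -arctan(ωτ) = -arctan(2.02 × 0.339) = -34.4°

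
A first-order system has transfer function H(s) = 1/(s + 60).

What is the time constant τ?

For H(s) = 1/(s + 1/τ), the pole is at -1/τ = -60, so τ = 1/60 = 0.0167 s.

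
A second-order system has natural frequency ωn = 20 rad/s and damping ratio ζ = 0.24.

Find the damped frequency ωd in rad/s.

ωd = ωn√(1 - ζ²) = 20√(1 - 0.24²) = 19.42 rad/s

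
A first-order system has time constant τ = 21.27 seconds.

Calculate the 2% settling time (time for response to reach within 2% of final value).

For first-order system, 2% settling time ≈ 4τ = 4 × 21.27 = 85.08 s.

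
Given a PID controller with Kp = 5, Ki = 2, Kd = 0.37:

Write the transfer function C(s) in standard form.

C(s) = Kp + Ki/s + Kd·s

Substituting values: C(s) = 5 + 2/s + 0.37s = (0.37s² + 5s + 2)/s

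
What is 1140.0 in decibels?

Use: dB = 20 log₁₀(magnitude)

dB = 20 log₁₀(1140.0) = 61.1 dB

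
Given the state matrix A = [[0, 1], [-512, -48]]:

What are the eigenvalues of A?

det(A - λI) = λ² - (-48)λ + 512 = (λ - (-16))(λ - (-32)). Eigenvalues: -16, -32.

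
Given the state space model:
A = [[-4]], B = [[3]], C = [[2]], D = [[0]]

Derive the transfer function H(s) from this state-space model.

(sI - A)⁻¹ = 1/(s + 4). H(s) = 2 × 3/(s + 4) + 0 = 6/(s + 4).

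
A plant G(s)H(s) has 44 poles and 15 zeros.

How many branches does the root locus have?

Root locus has n branches where n = number of poles = 44.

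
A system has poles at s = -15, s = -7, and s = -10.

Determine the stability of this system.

All poles are in the left half-plane. System is stable.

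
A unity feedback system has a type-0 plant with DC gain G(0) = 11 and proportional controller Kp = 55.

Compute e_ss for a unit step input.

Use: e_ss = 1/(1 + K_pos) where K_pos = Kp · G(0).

K_pos = Kp · G(0) = 55 × 11 = 605. e_ss = 1/(1 + 605) = 0.0017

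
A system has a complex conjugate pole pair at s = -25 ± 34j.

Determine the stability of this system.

Real part of poles is -25 (< 0, left half-plane). Stable.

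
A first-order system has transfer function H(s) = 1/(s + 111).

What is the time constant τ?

For H(s) = 1/(s + 1/τ), the pole is at -1/τ = -111, so τ = 1/111 = 0.0090 s.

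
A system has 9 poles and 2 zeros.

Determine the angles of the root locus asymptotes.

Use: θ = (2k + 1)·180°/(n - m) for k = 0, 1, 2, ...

n - m = 9 - 2 = 7. Angles: θk = (2k + 1)·180°/7 = 25.71°, 77.14°, 128.57°, 180°, 231.43°, 282.86°, 334.29°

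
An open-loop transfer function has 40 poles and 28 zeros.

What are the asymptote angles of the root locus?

n - m = 40 - 28 = 12. Angles: θk = (2k + 1)·180°/12 = 15°, 45°, 75°, 105°, 135°, 165°, 195°, 225°, 255°, 285°, 315°, 345°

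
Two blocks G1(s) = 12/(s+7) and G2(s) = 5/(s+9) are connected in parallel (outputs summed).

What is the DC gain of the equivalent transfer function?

Parallel: G_eq = G1 + G2. DC gain = G1(0) + G2(0) = 12/7 + 5/9 = 1.7143 + 0.5556 = 2.2698.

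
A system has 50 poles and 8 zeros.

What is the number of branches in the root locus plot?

Root locus has n branches where n = number of poles = 50.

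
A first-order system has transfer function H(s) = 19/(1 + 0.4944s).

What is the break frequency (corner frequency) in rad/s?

Corner frequency = 1/τ = 1/0.4944 = 2.023 rad/s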